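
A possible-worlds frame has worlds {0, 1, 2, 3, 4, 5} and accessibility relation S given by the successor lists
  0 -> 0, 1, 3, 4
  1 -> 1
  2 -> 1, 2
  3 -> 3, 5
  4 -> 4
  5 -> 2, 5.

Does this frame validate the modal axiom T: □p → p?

Yes

Axiom T corresponds to the accessibility relation being reflexive.
Reflexive: yes — every world is S-related to itself.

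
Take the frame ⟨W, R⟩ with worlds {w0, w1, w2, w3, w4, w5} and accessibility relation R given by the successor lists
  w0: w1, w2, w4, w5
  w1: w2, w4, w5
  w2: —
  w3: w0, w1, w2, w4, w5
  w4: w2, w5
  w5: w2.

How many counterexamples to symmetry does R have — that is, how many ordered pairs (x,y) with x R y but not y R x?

Enumerating: (w0,w1), (w0,w2), (w0,w4), (w0,w5), (w1,w2), (w1,w4), (w1,w5), (w3,w0), (w3,w1), (w3,w2), (w3,w4), (w3,w5), (w4,w2), (w4,w5), (w5,w2).

15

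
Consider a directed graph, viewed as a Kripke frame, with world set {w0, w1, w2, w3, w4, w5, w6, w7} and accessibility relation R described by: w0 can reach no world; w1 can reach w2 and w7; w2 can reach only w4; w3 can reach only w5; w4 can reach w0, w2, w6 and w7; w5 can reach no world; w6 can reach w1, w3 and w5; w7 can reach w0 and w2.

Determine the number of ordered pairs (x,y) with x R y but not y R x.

Enumerating: (w1,w2), (w1,w7), (w3,w5), (w4,w0), (w4,w6), (w4,w7), (w6,w1), (w6,w3), (w6,w5), (w7,w0), (w7,w2).

11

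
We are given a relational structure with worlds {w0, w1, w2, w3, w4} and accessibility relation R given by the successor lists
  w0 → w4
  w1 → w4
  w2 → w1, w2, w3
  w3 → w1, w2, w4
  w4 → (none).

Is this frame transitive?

Transitive: no — w2 R w1 and w1 R w4, but not w2 R w4.

No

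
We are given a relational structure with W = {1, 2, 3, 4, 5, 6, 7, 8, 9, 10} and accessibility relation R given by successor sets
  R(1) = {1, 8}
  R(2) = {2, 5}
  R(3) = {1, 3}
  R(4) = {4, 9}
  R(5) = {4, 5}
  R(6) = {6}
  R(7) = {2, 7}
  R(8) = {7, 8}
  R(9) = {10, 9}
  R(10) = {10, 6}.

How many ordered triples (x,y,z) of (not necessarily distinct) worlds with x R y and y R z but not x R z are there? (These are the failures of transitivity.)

8

Enumerating: (1,8,7), (2,5,4), (3,1,8), (4,9,10), (5,4,9), (7,2,5), (8,7,2), (9,10,6).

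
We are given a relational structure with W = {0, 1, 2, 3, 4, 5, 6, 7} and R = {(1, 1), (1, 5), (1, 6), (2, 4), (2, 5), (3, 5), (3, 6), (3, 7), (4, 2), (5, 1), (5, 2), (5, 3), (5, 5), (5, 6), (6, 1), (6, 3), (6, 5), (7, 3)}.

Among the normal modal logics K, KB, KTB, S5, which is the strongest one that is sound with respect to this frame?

Symmetric (axiom B): yes — every pair in R has its reverse in R.
Reflexive (axiom T): no — 0 is not related to itself.
Euclidean (axiom 5): no — 2 R 4 and 2 R 5, but not 4 R 5.
So F validates K, KB; KTB would additionally require R to be reflexive. The strongest is KB.

KB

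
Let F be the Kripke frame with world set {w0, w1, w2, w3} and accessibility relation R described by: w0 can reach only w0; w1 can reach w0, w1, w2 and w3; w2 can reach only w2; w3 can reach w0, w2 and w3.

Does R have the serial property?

Serial: yes — every world has a successor (e.g. w0 R w0).

Yes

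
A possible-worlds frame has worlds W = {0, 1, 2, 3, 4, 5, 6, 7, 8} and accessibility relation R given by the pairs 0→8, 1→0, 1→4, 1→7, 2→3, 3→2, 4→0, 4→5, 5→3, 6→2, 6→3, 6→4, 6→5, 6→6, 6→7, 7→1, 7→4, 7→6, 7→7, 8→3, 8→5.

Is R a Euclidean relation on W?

No

Euclidean: no — 1 R 0 and 1 R 4, but not 0 R 4.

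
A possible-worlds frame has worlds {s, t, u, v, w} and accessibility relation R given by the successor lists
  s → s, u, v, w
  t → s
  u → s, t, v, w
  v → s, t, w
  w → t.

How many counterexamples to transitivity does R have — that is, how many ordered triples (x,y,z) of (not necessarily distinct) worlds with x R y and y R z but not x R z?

10

Enumerating: (s,u,t), (s,v,t), (s,w,t), (t,s,u), (t,s,v), (t,s,w), (u,s,u), (v,s,u), (v,s,v), (w,t,s).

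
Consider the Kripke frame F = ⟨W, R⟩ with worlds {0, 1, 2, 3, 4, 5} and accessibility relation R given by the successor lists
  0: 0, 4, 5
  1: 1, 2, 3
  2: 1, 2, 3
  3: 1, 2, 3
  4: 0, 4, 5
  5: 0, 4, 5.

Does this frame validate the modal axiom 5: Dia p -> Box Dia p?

Yes

By correspondence theory, 5 is valid on a frame iff R is Euclidean.
Euclidean: yes — any two successors of a common world are R-related.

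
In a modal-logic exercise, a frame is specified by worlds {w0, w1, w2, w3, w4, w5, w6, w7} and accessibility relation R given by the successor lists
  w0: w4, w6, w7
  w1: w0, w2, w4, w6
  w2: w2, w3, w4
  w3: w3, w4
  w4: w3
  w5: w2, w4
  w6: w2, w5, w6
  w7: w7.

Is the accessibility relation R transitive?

No

Transitive: no — w0 R w4 and w4 R w3, but not w0 R w3.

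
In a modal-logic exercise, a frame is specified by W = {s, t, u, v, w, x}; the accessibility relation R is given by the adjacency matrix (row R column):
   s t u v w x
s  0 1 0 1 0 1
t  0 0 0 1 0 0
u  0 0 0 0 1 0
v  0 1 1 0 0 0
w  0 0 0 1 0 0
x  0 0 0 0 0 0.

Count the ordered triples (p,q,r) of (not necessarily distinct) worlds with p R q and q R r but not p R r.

8

Enumerating: (s,v,u), (t,v,t), (t,v,u), (u,w,v), (v,t,v), (v,u,w), (w,v,t), (w,v,u).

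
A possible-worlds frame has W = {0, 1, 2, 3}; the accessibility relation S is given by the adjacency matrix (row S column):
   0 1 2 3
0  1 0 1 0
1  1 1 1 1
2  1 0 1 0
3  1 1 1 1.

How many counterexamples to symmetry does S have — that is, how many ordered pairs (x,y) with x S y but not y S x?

Enumerating: (1,0), (1,2), (3,0), (3,2).

4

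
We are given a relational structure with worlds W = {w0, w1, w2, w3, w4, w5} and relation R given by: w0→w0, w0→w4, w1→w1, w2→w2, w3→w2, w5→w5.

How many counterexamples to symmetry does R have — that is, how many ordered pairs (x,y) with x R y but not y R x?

Enumerating: (w0,w4), (w3,w2).

2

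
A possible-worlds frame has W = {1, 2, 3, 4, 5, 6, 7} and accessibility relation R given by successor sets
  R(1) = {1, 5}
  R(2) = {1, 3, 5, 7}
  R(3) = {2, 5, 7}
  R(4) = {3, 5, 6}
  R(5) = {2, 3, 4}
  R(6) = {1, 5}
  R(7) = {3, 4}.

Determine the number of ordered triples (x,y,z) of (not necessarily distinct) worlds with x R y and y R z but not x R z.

33

Enumerating: (1,5,2), (1,5,3), (1,5,4), (2,3,2), (2,5,2), (2,5,4), (2,7,4), (3,2,1), (3,2,3), (3,5,3), (3,5,4), (3,7,3), … and 21 more.
Total: 33.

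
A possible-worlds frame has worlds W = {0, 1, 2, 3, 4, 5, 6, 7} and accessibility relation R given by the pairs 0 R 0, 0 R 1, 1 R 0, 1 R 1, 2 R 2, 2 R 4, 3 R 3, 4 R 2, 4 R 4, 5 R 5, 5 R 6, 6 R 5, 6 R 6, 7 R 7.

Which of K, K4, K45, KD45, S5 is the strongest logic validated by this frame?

S5

Transitive (axiom 4): yes — every two-step R-path is closed by a direct edge.
Euclidean (axiom 5): yes — any two successors of a common world are R-related.
Serial (axiom D): yes — every world has a successor (e.g. 0 R 0).
Reflexive (axiom T): yes — every world is R-related to itself.
So F validates K, K4, K45, KD45, S5. The strongest is S5.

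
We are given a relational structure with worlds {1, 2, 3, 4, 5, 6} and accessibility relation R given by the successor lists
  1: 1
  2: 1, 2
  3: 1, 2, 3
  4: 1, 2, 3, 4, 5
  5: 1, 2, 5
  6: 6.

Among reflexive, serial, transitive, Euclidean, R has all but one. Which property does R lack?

Euclidean

Reflexive: yes — every world is R-related to itself.
Serial: yes — every world has a successor (e.g. 1 R 1).
Transitive: yes — every two-step R-path is closed by a direct edge.
Euclidean: no — 3 R 1 and 3 R 2, but not 1 R 2.
Only Euclidean fails.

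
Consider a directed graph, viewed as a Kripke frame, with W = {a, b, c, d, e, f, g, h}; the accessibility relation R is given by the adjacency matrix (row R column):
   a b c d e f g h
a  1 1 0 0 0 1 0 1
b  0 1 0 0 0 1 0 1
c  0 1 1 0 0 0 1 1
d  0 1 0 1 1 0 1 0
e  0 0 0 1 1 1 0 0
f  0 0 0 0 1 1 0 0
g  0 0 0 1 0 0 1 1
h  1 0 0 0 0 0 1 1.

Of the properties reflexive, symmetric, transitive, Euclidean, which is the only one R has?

Reflexive: yes — every world is R-related to itself.
Symmetric: no — a R b but not b R a.
Transitive: no — a R f and f R e, but not a R e.
Euclidean: no — a R f and a R b, but not f R b.
Only reflexive holds.

reflexive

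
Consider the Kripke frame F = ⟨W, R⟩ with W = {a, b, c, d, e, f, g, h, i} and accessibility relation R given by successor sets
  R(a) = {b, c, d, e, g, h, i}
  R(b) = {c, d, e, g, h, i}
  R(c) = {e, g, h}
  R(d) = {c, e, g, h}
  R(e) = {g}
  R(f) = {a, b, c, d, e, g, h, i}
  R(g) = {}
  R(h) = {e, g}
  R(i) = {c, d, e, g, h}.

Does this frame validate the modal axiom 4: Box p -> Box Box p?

The schema 4 characterises exactly the transitive frames.
Transitive: yes — every two-step R-path is closed by a direct edge.

Yes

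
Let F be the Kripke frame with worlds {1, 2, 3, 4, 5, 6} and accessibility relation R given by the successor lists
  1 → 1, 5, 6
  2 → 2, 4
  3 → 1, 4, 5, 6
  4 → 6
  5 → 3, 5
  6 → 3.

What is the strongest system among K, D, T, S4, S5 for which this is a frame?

Serial (axiom D): yes — every world has a successor (e.g. 1 R 1).
Reflexive (axiom T): no — 3 is not related to itself.
Transitive (axiom 4): no — 1 R 5 and 5 R 3, but not 1 R 3.
Euclidean (axiom 5): no — 1 R 5 and 1 R 6, but not 5 R 6.
So F validates K, D; T would additionally require R to be reflexive. The strongest is D.

D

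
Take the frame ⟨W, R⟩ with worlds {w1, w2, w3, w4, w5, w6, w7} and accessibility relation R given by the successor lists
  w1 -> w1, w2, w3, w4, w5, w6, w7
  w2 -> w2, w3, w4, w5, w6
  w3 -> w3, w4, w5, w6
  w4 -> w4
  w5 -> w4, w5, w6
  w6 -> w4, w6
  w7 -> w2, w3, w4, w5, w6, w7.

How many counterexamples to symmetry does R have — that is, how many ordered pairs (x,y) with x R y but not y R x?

Enumerating: (w1,w2), (w1,w3), (w1,w4), (w1,w5), (w1,w6), (w1,w7), (w2,w3), (w2,w4), (w2,w5), (w2,w6), (w3,w4), (w3,w5), … and 9 more.
Total: 21.

21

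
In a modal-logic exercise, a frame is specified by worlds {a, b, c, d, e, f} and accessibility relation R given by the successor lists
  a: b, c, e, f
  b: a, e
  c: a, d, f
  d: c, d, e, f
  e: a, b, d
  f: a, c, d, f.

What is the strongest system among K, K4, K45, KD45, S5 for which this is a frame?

K

Transitive (axiom 4): no — a R c and c R d, but not a R d.
Euclidean (axiom 5): no — a R b and a R c, but not b R c.
Serial (axiom D): yes — every world has a successor (e.g. a R b).
Reflexive (axiom T): no — a is not related to itself.
So F validates K; K4 would additionally require R to be transitive. The strongest is K.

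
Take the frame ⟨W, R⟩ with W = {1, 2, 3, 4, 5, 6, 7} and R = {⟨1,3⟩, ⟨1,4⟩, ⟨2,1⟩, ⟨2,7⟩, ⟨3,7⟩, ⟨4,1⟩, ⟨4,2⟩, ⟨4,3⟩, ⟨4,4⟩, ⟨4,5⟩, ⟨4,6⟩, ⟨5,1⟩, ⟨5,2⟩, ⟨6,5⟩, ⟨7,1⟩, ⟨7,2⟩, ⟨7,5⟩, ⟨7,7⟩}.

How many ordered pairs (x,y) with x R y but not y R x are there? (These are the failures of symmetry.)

Enumerating: (1,3), (2,1), (3,7), (4,2), (4,3), (4,5), (4,6), (5,1), (5,2), (6,5), (7,1), (7,5).

12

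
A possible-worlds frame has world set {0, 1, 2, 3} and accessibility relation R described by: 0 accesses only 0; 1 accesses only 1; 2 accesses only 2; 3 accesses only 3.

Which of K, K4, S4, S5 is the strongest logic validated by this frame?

S5

Transitive (axiom 4): yes — every two-step R-path is closed by a direct edge.
Reflexive (axiom T): yes — every world is R-related to itself.
Euclidean (axiom 5): yes — any two successors of a common world are R-related.
So F validates K, K4, S4, S5. The strongest is S5.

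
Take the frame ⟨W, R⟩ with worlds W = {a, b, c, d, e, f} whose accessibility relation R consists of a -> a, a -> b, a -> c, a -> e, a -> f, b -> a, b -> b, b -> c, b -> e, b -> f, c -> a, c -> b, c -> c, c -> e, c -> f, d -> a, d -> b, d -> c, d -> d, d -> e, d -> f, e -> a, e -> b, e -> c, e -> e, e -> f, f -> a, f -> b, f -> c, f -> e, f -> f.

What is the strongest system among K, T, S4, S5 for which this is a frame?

S4

Reflexive (axiom T): yes — every world is R-related to itself.
Transitive (axiom 4): yes — every two-step R-path is closed by a direct edge.
Euclidean (axiom 5): no — d R a and d R d, but not a R d.
So F validates K, T, S4; S5 would additionally require R to be Euclidean. The strongest is S4.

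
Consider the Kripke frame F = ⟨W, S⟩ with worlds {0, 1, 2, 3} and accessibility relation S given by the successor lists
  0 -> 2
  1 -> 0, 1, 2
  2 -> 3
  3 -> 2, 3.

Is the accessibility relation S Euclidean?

Euclidean: no — 1 S 2 and 1 S 0, but not 2 S 0.

No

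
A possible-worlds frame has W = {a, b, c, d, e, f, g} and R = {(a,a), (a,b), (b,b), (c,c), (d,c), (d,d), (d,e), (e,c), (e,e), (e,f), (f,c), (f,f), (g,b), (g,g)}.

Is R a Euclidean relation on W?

Euclidean: no — d R c and d R e, but not c R e.

No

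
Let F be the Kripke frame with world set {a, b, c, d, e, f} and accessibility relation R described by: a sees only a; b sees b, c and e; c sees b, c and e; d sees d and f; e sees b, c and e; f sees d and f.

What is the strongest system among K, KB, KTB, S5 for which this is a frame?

Symmetric (axiom B): yes — every pair in R has its reverse in R.
Reflexive (axiom T): yes — every world is R-related to itself.
Euclidean (axiom 5): yes — any two successors of a common world are R-related.
So F validates K, KB, KTB, S5. The strongest is S5.

S5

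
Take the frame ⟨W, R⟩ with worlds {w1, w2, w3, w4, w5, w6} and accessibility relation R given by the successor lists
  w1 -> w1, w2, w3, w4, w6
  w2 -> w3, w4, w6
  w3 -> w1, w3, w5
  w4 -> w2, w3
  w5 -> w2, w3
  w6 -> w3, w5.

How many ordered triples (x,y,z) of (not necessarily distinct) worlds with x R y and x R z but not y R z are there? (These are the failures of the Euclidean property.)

Enumerating: (w1,w2,w1), (w1,w2,w2), (w1,w3,w2), (w1,w3,w4), (w1,w3,w6), (w1,w4,w1), (w1,w4,w4), (w1,w4,w6), (w1,w6,w1), (w1,w6,w2), (w1,w6,w4), (w1,w6,w6), … and 14 more.
Total: 26.

26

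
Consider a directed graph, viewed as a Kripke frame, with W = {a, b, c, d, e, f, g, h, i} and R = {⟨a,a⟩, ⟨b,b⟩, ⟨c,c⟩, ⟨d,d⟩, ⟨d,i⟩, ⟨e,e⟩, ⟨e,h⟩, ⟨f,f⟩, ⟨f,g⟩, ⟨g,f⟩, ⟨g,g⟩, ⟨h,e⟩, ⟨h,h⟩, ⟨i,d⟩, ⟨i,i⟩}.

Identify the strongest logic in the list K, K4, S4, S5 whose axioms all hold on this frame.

Transitive (axiom 4): yes — every two-step R-path is closed by a direct edge.
Reflexive (axiom T): yes — every world is R-related to itself.
Euclidean (axiom 5): yes — any two successors of a common world are R-related.
So F validates K, K4, S4, S5. The strongest is S5.

S5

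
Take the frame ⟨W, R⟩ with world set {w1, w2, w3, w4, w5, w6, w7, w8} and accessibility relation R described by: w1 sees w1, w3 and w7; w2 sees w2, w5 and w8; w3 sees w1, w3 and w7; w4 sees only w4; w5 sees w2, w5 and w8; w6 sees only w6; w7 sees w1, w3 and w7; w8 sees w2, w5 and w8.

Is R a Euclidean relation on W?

Euclidean: yes — any two successors of a common world are R-related.

Yes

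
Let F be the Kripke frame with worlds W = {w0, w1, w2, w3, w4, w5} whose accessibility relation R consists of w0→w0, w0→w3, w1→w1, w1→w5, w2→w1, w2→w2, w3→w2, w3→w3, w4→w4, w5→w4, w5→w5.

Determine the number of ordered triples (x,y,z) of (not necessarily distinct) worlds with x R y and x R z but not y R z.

5

Enumerating: (w0,w3,w0), (w1,w5,w1), (w2,w1,w2), (w3,w2,w3), (w5,w4,w5).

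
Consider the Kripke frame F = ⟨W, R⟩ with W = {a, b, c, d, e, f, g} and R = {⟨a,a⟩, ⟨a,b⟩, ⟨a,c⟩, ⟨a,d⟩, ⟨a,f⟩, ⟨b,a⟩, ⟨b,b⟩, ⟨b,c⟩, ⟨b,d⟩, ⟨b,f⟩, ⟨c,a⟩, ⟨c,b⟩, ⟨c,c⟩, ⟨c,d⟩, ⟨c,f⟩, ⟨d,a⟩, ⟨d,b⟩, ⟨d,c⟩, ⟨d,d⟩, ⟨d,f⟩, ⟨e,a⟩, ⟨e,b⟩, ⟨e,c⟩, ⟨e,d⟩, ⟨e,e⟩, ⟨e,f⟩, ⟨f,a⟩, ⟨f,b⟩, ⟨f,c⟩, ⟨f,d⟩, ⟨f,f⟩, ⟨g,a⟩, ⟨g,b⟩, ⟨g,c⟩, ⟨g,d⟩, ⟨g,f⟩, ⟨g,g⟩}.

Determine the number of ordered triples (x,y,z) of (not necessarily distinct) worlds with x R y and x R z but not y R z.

Enumerating: (e,a,e), (e,b,e), (e,c,e), (e,d,e), (e,f,e), (g,a,g), (g,b,g), (g,c,g), (g,d,g), (g,f,g).

10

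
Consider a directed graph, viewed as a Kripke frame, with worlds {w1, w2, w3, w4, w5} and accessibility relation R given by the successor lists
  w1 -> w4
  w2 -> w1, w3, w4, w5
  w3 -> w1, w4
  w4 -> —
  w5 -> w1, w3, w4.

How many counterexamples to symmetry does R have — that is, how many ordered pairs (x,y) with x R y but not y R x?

10

Enumerating: (w1,w4), (w2,w1), (w2,w3), (w2,w4), (w2,w5), (w3,w1), (w3,w4), (w5,w1), (w5,w3), (w5,w4).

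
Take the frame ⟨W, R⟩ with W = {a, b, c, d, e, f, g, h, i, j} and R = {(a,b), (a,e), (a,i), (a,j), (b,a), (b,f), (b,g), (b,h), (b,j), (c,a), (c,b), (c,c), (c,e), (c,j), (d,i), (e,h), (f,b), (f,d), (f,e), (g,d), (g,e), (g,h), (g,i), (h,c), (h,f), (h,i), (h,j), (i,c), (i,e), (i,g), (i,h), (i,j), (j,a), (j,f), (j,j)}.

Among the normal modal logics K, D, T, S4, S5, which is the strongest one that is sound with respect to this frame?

Serial (axiom D): yes — every world has a successor (e.g. a R b).
Reflexive (axiom T): no — a is not related to itself.
Transitive (axiom 4): no — a R b and b R f, but not a R f.
Euclidean (axiom 5): no — a R b and a R e, but not b R e.
So F validates K, D; T would additionally require R to be reflexive. The strongest is D.

D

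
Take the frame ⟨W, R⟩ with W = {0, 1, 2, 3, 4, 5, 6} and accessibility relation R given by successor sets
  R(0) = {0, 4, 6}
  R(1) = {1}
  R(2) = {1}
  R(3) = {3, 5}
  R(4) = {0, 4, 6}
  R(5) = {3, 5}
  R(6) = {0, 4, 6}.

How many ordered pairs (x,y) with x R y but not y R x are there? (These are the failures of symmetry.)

1

Enumerating: (2,1).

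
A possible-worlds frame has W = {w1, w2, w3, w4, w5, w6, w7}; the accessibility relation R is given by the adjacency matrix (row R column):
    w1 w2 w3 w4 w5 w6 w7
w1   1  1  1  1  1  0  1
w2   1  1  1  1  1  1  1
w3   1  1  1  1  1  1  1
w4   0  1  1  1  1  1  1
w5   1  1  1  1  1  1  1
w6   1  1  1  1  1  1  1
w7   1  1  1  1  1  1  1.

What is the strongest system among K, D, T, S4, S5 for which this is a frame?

Serial (axiom D): yes — every world has a successor (e.g. w1 R w1).
Reflexive (axiom T): yes — every world is R-related to itself.
Transitive (axiom 4): no — w1 R w2 and w2 R w6, but not w1 R w6.
Euclidean (axiom 5): no — w2 R w1 and w2 R w6, but not w1 R w6.
So F validates K, D, T; S4 would additionally require R to be transitive. The strongest is T.

T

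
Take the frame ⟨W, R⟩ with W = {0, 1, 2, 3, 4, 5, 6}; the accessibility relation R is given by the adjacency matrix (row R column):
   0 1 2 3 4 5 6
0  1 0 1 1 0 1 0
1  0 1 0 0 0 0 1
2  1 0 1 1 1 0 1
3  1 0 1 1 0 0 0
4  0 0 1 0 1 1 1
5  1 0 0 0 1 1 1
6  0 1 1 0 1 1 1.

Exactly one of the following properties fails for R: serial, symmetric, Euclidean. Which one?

Euclidean

Serial: yes — every world has a successor (e.g. 0 R 0).
Symmetric: yes — every pair in R has its reverse in R.
Euclidean: no — 0 R 2 and 0 R 5, but not 2 R 5.
Only Euclidean fails.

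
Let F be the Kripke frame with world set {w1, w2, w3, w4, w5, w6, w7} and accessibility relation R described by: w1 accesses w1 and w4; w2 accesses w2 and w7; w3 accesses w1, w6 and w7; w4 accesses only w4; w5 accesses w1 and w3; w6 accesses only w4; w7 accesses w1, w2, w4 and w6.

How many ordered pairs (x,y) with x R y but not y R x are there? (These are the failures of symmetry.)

10

Enumerating: (w1,w4), (w3,w1), (w3,w6), (w3,w7), (w5,w1), (w5,w3), (w6,w4), (w7,w1), (w7,w4), (w7,w6).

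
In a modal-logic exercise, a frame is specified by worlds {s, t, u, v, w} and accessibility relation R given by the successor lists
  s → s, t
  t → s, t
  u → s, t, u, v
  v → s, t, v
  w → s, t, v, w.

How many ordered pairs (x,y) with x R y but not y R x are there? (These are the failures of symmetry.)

Enumerating: (u,s), (u,t), (u,v), (v,s), (v,t), (w,s), (w,t), (w,v).

8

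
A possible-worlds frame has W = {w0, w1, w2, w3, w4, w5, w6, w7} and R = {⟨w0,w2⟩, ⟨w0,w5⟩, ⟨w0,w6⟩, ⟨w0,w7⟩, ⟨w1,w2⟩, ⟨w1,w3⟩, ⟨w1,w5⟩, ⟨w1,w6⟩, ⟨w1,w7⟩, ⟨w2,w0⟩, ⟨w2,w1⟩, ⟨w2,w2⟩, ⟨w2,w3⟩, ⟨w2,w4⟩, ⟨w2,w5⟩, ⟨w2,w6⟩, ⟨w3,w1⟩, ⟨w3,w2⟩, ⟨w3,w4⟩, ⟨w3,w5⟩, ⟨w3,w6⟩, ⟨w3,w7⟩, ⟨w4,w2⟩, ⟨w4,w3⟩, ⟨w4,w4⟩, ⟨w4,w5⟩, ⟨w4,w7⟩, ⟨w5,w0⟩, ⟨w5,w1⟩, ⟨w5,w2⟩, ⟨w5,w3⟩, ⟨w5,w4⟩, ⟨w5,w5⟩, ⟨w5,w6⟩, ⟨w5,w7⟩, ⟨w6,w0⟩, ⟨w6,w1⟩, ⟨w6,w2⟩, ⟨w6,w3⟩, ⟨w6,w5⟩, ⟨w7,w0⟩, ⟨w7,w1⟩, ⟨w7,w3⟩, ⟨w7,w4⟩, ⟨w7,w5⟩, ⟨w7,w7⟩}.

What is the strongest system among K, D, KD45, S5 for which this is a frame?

Serial (axiom D): yes — every world has a successor (e.g. w0 R w2).
Euclidean (axiom 5): no — w0 R w2 and w0 R w7, but not w2 R w7.
Transitive (axiom 4): no — w0 R w2 and w2 R w1, but not w0 R w1.
Reflexive (axiom T): no — w0 is not related to itself.
So F validates K, D; KD45 would additionally require R to be Euclidean and transitive. The strongest is D.

D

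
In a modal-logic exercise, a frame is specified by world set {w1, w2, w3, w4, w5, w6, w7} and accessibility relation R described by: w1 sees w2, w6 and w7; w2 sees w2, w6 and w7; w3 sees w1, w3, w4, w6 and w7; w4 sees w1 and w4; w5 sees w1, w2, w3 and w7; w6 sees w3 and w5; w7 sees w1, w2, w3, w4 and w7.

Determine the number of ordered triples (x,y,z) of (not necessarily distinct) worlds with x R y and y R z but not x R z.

31

Enumerating: (w1,w6,w3), (w1,w6,w5), (w1,w7,w1), (w1,w7,w3), (w1,w7,w4), (w2,w6,w3), (w2,w6,w5), (w2,w7,w1), (w2,w7,w3), (w2,w7,w4), (w3,w1,w2), (w3,w6,w5), … and 19 more.
Total: 31.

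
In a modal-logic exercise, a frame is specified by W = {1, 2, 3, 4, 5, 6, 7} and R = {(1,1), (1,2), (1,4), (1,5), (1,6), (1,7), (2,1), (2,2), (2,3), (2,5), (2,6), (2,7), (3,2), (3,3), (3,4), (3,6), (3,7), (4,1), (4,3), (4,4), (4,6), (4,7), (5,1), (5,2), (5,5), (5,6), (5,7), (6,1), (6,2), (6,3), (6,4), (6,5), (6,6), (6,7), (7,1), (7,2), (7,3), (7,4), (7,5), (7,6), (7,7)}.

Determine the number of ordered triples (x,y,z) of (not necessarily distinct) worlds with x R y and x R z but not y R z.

28

Enumerating: (1,2,4), (1,4,2), (1,4,5), (1,5,4), (2,1,3), (2,3,1), (2,3,5), (2,5,3), (3,2,4), (3,4,2), (4,1,3), (4,3,1), … and 16 more.
Total: 28.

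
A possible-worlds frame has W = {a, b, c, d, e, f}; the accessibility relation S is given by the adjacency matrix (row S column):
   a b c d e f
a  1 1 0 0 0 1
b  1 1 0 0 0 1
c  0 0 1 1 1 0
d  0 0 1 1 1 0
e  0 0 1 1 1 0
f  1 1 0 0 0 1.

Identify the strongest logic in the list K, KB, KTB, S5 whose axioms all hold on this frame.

S5

Symmetric (axiom B): yes — every pair in S has its reverse in S.
Reflexive (axiom T): yes — every world is S-related to itself.
Euclidean (axiom 5): yes — any two successors of a common world are S-related.
So F validates K, KB, KTB, S5. The strongest is S5.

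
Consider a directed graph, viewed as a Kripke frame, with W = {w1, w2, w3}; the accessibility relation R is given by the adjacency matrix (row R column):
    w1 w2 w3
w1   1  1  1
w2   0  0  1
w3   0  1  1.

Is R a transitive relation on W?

Transitive: no — w2 R w3 and w3 R w2, but not w2 R w2.

No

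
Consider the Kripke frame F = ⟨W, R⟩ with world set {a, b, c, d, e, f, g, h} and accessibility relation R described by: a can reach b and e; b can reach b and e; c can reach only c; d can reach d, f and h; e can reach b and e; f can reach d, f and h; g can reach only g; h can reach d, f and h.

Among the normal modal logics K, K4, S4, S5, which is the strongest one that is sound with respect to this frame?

Transitive (axiom 4): yes — every two-step R-path is closed by a direct edge.
Reflexive (axiom T): no — a is not related to itself.
Euclidean (axiom 5): yes — any two successors of a common world are R-related.
So F validates K, K4; S4 would additionally require R to be reflexive. The strongest is K4.

K4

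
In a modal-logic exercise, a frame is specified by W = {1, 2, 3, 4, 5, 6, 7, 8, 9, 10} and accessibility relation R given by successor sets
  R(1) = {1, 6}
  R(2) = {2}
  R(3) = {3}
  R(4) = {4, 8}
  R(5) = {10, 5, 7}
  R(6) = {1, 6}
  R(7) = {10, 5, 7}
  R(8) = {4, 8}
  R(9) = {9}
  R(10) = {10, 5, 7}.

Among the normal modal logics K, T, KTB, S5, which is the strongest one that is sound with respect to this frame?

S5

Reflexive (axiom T): yes — every world is R-related to itself.
Symmetric (axiom B): yes — every pair in R has its reverse in R.
Euclidean (axiom 5): yes — any two successors of a common world are R-related.
So F validates K, T, KTB, S5. The strongest is S5.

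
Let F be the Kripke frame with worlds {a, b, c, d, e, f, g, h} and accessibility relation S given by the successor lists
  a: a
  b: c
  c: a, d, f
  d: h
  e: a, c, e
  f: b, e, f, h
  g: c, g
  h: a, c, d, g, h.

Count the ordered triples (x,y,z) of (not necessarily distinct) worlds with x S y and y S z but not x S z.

Enumerating: (b,c,a), (b,c,d), (b,c,f), (c,d,h), (c,f,b), (c,f,e), (c,f,h), (d,h,a), (d,h,c), (d,h,d), (d,h,g), (e,c,d), … and 12 more.
Total: 24.

24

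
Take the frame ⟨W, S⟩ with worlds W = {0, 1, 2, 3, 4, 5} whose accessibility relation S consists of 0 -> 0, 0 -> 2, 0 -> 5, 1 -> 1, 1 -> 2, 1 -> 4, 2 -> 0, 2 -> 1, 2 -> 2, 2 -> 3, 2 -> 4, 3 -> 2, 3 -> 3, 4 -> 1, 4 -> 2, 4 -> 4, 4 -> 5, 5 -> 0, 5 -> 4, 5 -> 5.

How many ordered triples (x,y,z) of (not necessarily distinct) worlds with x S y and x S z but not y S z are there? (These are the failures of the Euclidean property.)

Enumerating: (0,2,5), (0,5,2), (2,0,1), (2,0,3), (2,0,4), (2,1,0), (2,1,3), (2,3,0), (2,3,1), (2,3,4), (2,4,0), (2,4,3), (4,1,5), (4,2,5), (4,5,1), (4,5,2), (5,0,4), (5,4,0).

18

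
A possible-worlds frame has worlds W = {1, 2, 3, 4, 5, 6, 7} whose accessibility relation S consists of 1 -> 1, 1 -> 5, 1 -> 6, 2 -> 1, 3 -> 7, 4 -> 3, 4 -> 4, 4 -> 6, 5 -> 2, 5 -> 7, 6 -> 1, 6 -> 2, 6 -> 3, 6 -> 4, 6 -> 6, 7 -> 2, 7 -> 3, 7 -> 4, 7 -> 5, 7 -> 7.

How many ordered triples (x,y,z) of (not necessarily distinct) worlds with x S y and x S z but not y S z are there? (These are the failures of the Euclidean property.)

38

Enumerating: (1,5,1), (1,5,5), (1,5,6), (1,6,5), (4,3,3), (4,3,4), (4,3,6), (5,2,2), (5,2,7), (6,1,2), (6,1,3), (6,1,4), … and 26 more.
Total: 38.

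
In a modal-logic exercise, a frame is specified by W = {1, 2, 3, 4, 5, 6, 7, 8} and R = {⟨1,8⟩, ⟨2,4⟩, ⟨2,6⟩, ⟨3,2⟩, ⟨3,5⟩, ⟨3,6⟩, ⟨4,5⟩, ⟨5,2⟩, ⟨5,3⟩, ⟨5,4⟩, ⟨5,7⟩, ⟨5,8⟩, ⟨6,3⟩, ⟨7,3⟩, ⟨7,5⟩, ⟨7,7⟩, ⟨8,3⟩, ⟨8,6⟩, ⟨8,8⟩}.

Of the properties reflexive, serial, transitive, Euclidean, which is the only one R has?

serial

Reflexive: no — 1 is not related to itself.
Serial: yes — every world has a successor (e.g. 1 R 8).
Transitive: no — 1 R 8 and 8 R 3, but not 1 R 3.
Euclidean: no — 2 R 4 and 2 R 6, but not 4 R 6.
Only serial holds.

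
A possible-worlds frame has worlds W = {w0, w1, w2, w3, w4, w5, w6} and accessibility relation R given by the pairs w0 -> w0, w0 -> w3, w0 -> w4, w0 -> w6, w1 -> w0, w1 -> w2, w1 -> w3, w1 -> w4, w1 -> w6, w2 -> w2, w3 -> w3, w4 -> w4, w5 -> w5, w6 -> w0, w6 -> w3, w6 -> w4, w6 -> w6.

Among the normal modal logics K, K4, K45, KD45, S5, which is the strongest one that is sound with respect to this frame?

Transitive (axiom 4): yes — every two-step R-path is closed by a direct edge.
Euclidean (axiom 5): no — w0 R w3 and w0 R w4, but not w3 R w4.
Serial (axiom D): yes — every world has a successor (e.g. w0 R w0).
Reflexive (axiom T): no — w1 is not related to itself.
So F validates K, K4; K45 would additionally require R to be Euclidean. The strongest is K4.

K4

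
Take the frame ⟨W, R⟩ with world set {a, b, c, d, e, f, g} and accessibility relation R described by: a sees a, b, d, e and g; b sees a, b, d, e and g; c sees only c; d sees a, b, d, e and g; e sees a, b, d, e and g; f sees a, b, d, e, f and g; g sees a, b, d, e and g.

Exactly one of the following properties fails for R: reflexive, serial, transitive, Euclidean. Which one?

Reflexive: yes — every world is R-related to itself.
Serial: yes — every world has a successor (e.g. a R a).
Transitive: yes — every two-step R-path is closed by a direct edge.
Euclidean: no — f R a and f R f, but not a R f.
Only Euclidean fails.

Euclidean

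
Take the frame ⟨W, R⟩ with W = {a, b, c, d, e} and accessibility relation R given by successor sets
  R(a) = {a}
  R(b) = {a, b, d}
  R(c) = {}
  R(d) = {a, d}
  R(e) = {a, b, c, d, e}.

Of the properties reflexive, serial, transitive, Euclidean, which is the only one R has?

transitive

Reflexive: no — c is not related to itself.
Serial: no — c has no R-successor.
Transitive: yes — every two-step R-path is closed by a direct edge.
Euclidean: no — b R a and b R d, but not a R d.
Only transitive holds.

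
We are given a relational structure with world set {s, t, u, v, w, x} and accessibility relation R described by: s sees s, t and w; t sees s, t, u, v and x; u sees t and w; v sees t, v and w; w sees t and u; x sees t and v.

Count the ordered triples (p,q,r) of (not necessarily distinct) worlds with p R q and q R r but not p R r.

24

Enumerating: (s,t,u), (s,t,v), (s,t,x), (s,w,u), (t,s,w), (t,u,w), (t,v,w), (u,t,s), (u,t,u), (u,t,v), (u,t,x), (u,w,u), … and 12 more.
Total: 24.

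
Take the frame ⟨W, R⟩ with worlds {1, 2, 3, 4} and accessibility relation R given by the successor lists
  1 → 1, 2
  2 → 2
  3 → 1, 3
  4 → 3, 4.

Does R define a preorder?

No

Reflexive: yes — every world is R-related to itself.
Transitive: no — 3 R 1 and 1 R 2, but not 3 R 2.
So R is not a preorder.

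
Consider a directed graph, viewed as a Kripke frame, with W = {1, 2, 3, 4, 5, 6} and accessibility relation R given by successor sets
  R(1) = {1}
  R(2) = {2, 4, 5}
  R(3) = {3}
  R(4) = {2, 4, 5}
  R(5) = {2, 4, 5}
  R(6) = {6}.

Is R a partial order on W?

No

Reflexive: yes — every world is R-related to itself.
Transitive: yes — every two-step R-path is closed by a direct edge.
Antisymmetric: no — 2 R 4 and 4 R 2 with 2 ≠ 4.
So R is not a partial order.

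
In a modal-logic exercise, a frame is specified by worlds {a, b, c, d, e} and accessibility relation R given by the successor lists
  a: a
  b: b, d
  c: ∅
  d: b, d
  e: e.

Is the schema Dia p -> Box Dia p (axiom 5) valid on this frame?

The schema 5 characterises exactly the Euclidean frames.
Euclidean: yes — any two successors of a common world are R-related.

Yes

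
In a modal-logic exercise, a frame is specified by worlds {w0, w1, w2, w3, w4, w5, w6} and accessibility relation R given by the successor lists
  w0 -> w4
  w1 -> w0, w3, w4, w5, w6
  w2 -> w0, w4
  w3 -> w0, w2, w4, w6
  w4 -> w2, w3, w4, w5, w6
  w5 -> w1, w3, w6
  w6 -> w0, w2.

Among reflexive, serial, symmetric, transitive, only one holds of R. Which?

serial

Reflexive: no — w0 is not related to itself.
Serial: yes — every world has a successor (e.g. w0 R w4).
Symmetric: no — w0 R w4 but not w4 R w0.
Transitive: no — w0 R w4 and w4 R w2, but not w0 R w2.
Only serial holds.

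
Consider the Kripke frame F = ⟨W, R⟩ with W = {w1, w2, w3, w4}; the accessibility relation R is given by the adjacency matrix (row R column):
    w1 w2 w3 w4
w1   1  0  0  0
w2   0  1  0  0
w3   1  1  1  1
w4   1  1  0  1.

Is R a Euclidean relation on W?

No

Euclidean: no — w3 R w1 and w3 R w2, but not w1 R w2.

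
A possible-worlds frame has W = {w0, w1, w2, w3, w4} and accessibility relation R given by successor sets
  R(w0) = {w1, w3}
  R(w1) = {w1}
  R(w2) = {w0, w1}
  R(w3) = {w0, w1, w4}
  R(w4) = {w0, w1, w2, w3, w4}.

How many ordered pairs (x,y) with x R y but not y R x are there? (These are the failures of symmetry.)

Enumerating: (w0,w1), (w2,w0), (w2,w1), (w3,w1), (w4,w0), (w4,w1), (w4,w2).

7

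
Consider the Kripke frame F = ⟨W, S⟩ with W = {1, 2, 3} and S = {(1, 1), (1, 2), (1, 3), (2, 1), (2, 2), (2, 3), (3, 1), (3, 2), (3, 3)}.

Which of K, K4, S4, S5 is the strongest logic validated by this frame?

Transitive (axiom 4): yes — every two-step S-path is closed by a direct edge.
Reflexive (axiom T): yes — every world is S-related to itself.
Euclidean (axiom 5): yes — any two successors of a common world are S-related.
So F validates K, K4, S4, S5. The strongest is S5.

S5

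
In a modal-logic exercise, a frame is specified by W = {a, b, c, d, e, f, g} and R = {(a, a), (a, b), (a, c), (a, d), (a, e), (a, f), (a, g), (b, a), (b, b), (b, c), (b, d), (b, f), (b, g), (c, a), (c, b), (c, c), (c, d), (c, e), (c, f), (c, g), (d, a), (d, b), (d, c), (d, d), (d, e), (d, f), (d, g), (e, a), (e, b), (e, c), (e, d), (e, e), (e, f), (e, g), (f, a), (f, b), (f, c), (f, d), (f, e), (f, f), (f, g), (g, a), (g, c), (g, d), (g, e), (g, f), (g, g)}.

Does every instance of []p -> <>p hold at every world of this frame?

By correspondence theory, D is valid on a frame iff R is serial.
Serial: yes — every world has a successor (e.g. a R a).

Yes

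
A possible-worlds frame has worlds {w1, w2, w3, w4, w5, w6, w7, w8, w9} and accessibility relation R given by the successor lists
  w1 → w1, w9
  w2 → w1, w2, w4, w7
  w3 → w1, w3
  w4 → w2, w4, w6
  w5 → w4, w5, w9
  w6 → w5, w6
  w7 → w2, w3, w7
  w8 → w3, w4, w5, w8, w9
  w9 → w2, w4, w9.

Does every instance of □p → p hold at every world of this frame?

By correspondence theory, T is valid on a frame iff R is reflexive.
Reflexive: yes — every world is R-related to itself.

Yes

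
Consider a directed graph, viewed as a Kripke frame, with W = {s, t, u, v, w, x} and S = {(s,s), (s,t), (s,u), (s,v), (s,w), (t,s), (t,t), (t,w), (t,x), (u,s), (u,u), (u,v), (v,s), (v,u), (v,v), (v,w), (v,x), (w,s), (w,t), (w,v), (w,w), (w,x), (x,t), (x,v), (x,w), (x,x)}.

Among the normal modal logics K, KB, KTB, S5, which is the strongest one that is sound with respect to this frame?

KTB

Symmetric (axiom B): yes — every pair in S has its reverse in S.
Reflexive (axiom T): yes — every world is S-related to itself.
Euclidean (axiom 5): no — s S t and s S u, but not t S u.
So F validates K, KB, KTB; S5 would additionally require S to be Euclidean. The strongest is KTB.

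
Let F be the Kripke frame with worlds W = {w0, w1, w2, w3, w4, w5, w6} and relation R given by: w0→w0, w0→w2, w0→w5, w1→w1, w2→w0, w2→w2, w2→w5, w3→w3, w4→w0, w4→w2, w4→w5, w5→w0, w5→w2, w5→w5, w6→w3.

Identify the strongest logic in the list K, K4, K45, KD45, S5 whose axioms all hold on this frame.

KD45

Transitive (axiom 4): yes — every two-step R-path is closed by a direct edge.
Euclidean (axiom 5): yes — any two successors of a common world are R-related.
Serial (axiom D): yes — every world has a successor (e.g. w0 R w0).
Reflexive (axiom T): no — w4 is not related to itself.
So F validates K, K4, K45, KD45; S5 would additionally require R to be reflexive. The strongest is KD45.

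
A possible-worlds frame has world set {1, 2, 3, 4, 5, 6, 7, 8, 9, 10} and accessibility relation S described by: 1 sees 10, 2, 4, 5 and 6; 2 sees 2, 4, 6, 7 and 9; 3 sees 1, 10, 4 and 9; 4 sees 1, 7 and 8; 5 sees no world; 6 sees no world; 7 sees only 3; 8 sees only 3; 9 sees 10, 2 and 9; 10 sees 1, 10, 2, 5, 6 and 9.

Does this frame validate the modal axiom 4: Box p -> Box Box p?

No

Axiom 4 corresponds to the accessibility relation being transitive.
Transitive: no — 1 S 10 and 10 S 9, but not 1 S 9.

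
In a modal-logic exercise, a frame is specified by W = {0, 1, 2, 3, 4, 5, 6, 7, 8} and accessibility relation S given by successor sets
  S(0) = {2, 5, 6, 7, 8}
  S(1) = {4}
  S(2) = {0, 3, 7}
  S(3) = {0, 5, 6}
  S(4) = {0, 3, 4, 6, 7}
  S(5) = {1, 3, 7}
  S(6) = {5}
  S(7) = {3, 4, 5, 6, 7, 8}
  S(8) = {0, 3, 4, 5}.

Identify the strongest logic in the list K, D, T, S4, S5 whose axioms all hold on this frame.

Serial (axiom D): yes — every world has a successor (e.g. 0 S 2).
Reflexive (axiom T): no — 0 is not related to itself.
Transitive (axiom 4): no — 0 S 2 and 2 S 3, but not 0 S 3.
Euclidean (axiom 5): no — 0 S 2 and 0 S 5, but not 2 S 5.
So F validates K, D; T would additionally require S to be reflexive. The strongest is D.

D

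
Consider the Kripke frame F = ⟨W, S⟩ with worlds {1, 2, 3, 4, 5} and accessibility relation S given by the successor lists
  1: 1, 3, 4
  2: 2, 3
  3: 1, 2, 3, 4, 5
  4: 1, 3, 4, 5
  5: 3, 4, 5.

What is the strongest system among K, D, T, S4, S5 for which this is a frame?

T

Serial (axiom D): yes — every world has a successor (e.g. 1 S 1).
Reflexive (axiom T): yes — every world is S-related to itself.
Transitive (axiom 4): no — 1 S 3 and 3 S 2, but not 1 S 2.
Euclidean (axiom 5): no — 3 S 1 and 3 S 2, but not 1 S 2.
So F validates K, D, T; S4 would additionally require S to be transitive. The strongest is T.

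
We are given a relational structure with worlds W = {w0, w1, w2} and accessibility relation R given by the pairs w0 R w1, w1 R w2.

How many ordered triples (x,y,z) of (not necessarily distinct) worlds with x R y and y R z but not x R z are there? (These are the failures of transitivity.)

Enumerating: (w0,w1,w2).

1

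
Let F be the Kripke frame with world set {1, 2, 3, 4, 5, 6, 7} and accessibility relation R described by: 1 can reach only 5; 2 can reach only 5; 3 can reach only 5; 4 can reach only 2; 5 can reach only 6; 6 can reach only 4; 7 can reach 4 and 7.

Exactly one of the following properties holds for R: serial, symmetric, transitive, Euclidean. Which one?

serial

Serial: yes — every world has a successor (e.g. 1 R 5).
Symmetric: no — 1 R 5 but not 5 R 1.
Transitive: no — 1 R 5 and 5 R 6, but not 1 R 6.
Euclidean: no — 1 R 5 and 1 R 5, but not 5 R 5.
Only serial holds.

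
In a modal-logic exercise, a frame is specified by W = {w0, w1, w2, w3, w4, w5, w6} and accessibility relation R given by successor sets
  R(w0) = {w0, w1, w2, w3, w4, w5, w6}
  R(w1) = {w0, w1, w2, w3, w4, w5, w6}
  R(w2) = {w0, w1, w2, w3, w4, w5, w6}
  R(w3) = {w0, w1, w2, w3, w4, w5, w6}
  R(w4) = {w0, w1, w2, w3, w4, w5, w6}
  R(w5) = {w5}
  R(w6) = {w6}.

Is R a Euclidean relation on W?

Euclidean: no — w0 R w5 and w0 R w1, but not w5 R w1.

No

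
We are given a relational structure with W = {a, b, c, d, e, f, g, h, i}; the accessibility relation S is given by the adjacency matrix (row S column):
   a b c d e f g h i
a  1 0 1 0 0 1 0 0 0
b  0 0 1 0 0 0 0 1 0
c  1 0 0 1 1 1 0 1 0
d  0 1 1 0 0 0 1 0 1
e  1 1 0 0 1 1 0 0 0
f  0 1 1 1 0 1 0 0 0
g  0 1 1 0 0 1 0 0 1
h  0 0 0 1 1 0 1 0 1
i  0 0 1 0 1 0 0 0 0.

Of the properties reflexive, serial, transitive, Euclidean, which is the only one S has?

Reflexive: no — b is not related to itself.
Serial: yes — every world has a successor (e.g. a S a).
Transitive: no — a S c and c S d, but not a S d.
Euclidean: no — b S h and b S c, but not h S c.
Only serial holds.

serial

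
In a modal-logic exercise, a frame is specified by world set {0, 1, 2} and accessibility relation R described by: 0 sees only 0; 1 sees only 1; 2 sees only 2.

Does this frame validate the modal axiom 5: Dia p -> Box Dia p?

Axiom 5 corresponds to the accessibility relation being Euclidean.
Euclidean: yes — any two successors of a common world are R-related.

Yes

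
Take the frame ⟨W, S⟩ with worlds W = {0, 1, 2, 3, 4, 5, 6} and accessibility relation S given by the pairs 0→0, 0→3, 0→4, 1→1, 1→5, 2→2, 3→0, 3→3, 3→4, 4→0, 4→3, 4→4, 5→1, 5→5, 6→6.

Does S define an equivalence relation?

Reflexive: yes — every world is S-related to itself.
Symmetric: yes — every pair in S has its reverse in S.
Transitive: yes — every two-step S-path is closed by a direct edge.
So S is an equivalence relation.

Yes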